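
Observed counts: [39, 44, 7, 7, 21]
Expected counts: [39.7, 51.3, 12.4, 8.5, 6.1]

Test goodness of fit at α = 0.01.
Chi-square goodness of fit test:
H₀: observed counts match expected distribution
H₁: observed counts differ from expected distribution
df = k - 1 = 4
χ² = Σ(O - E)²/E
   = (39 - 39.7)²/39.7 + (44 - 51.3)²/51.3 + (7 - 12.4)²/12.4 + (7 - 8.5)²/8.5 + (21 - 6.1)²/6.1
   = 0.012 + 1.039 + 2.352 + 0.265 + 36.395
   = 40.06
p-value < 0.0001

Since p-value < α = 0.01, we reject H₀.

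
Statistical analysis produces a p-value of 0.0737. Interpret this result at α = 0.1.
Since p = 0.0737 < α = 0.1, reject H₀.
There is sufficient evidence to reject the null hypothesis; the result is statistically significant at the 0.1 level.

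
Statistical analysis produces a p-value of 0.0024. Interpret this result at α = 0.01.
Since p = 0.0024 < α = 0.01, reject H₀.
There is sufficient evidence to reject the null hypothesis; the result is statistically significant at the 0.01 level.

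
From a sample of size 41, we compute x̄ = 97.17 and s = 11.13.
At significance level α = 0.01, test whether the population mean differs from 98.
One-sample t-test:
H₀: μ = 98
H₁: μ ≠ 98
df = n - 1 = 40
t = (x̄ - μ₀) / (s/√n) = (97.17 - 98) / (11.13/√41) = -0.478
p-value = 0.6356

Since p-value > α = 0.01, we fail to reject H₀.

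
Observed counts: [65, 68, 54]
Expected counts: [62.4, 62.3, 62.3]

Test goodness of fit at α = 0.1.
Chi-square goodness of fit test:
H₀: observed counts match expected distribution
H₁: observed counts differ from expected distribution
df = k - 1 = 2
χ² = Σ(O - E)²/E
   = (65 - 62.4)²/62.4 + (68 - 62.3)²/62.3 + (54 - 62.3)²/62.3
   = 0.108 + 0.522 + 1.106
   = 1.74
p-value = 0.4199

Since p-value > α = 0.1, we fail to reject H₀.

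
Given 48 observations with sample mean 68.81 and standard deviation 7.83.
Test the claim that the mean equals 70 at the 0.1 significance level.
One-sample t-test:
H₀: μ = 70
H₁: μ ≠ 70
df = n - 1 = 47
t = (x̄ - μ₀) / (s/√n) = (68.81 - 70) / (7.83/√48) = -1.053
p-value = 0.2977

Since p-value > α = 0.1, we fail to reject H₀.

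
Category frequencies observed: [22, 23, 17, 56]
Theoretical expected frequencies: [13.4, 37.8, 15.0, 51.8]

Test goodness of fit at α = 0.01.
Chi-square goodness of fit test:
H₀: observed counts match expected distribution
H₁: observed counts differ from expected distribution
df = k - 1 = 3
χ² = Σ(O - E)²/E
   = (22 - 13.4)²/13.4 + (23 - 37.8)²/37.8 + (17 - 15.0)²/15.0 + (56 - 51.8)²/51.8
   = 5.519 + 5.795 + 0.267 + 0.341
   = 11.92
p-value = 0.0077

Since p-value < α = 0.01, we reject H₀.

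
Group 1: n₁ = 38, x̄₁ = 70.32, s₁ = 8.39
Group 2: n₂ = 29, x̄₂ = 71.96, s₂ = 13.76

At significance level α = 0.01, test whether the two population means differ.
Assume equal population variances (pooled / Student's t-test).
Student's two-sample t-test (equal variances):
H₀: μ₁ = μ₂
H₁: μ₁ ≠ μ₂
df = n₁ + n₂ - 2 = 65
Pooled variance s_p² = [(n₁-1)s₁² + (n₂-1)s₂²] / (n₁ + n₂ - 2) = [(37)(8.39²) + (28)(13.76²)] / 65 = 121.6302
SE = √(s_p²(1/n₁ + 1/n₂)) = √(121.6302 × (1/38 + 1/29)) = 2.7194
t = (x̄₁ - x̄₂) / SE = (70.32 - 71.96) / 2.7194 = -1.64 / 2.7194 = -0.603
p-value = 0.5486

Since p-value > α = 0.01, we fail to reject H₀.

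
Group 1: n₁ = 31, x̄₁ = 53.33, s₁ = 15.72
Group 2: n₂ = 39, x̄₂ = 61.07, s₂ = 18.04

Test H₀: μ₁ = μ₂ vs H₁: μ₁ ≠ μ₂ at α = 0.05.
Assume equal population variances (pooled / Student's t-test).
Student's two-sample t-test (equal variances):
H₀: μ₁ = μ₂
H₁: μ₁ ≠ μ₂
df = n₁ + n₂ - 2 = 68
Pooled variance s_p² = [(n₁-1)s₁² + (n₂-1)s₂²] / (n₁ + n₂ - 2) = [(30)(15.72²) + (38)(18.04²)] / 68 = 290.8872
SE = √(s_p²(1/n₁ + 1/n₂)) = √(290.8872 × (1/31 + 1/39)) = 4.1039
t = (x̄₁ - x̄₂) / SE = (53.33 - 61.07) / 4.1039 = -7.74 / 4.1039 = -1.886
p-value = 0.0636

Since p-value > α = 0.05, we fail to reject H₀.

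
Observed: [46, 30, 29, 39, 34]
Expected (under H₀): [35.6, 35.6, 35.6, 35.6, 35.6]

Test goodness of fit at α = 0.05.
Chi-square goodness of fit test:
H₀: observed counts match expected distribution
H₁: observed counts differ from expected distribution
df = k - 1 = 4
χ² = Σ(O - E)²/E
   = (46 - 35.6)²/35.6 + (30 - 35.6)²/35.6 + (29 - 35.6)²/35.6 + (39 - 35.6)²/35.6 + (34 - 35.6)²/35.6
   = 3.038 + 0.881 + 1.224 + 0.325 + 0.072
   = 5.54
p-value = 0.2363

Since p-value > α = 0.05, we fail to reject H₀.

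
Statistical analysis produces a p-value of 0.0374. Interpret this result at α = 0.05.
Since p = 0.0374 < α = 0.05, reject H₀.
There is sufficient evidence to reject the null hypothesis; the result is statistically significant at the 0.05 level.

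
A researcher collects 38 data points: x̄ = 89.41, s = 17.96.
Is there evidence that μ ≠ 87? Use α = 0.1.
One-sample t-test:
H₀: μ = 87
H₁: μ ≠ 87
df = n - 1 = 37
t = (x̄ - μ₀) / (s/√n) = (89.41 - 87) / (17.96/√38) = 0.827
p-value = 0.4134

Since p-value > α = 0.1, we fail to reject H₀.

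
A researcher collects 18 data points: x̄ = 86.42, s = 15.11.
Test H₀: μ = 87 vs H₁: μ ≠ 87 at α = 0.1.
One-sample t-test:
H₀: μ = 87
H₁: μ ≠ 87
df = n - 1 = 17
t = (x̄ - μ₀) / (s/√n) = (86.42 - 87) / (15.11/√18) = -0.163
p-value = 0.8726

Since p-value > α = 0.1, we fail to reject H₀.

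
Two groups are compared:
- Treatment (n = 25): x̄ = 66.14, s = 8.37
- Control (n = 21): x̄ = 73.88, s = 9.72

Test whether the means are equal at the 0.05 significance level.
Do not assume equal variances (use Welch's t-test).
Welch's two-sample t-test:
H₀: μ₁ = μ₂
H₁: μ₁ ≠ μ₂
s₁²/n₁ = 8.37²/25 = 2.8023,  s₂²/n₂ = 9.72²/21 = 4.4990
SE = √(s₁²/n₁ + s₂²/n₂) = √(2.8023 + 4.4990) = 2.7021
df (Welch-Satterthwaite) = (s₁²/n₁ + s₂²/n₂)² / [(s₁²/n₁)²/(n₁-1) + (s₂²/n₂)²/(n₂-1)] ≈ 39.80
t = (x̄₁ - x̄₂) / SE = (66.14 - 73.88) / 2.7021 = -7.74 / 2.7021 = -2.864
p-value = 0.0066

Since p-value < α = 0.05, we reject H₀.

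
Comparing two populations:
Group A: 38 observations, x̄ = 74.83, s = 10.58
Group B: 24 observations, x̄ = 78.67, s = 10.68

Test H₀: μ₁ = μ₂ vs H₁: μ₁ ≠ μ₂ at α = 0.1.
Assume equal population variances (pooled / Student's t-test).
Student's two-sample t-test (equal variances):
H₀: μ₁ = μ₂
H₁: μ₁ ≠ μ₂
df = n₁ + n₂ - 2 = 60
Pooled variance s_p² = [(n₁-1)s₁² + (n₂-1)s₂²] / (n₁ + n₂ - 2) = [(37)(10.58²) + (23)(10.68²)] / 60 = 112.7514
SE = √(s_p²(1/n₁ + 1/n₂)) = √(112.7514 × (1/38 + 1/24)) = 2.7686
t = (x̄₁ - x̄₂) / SE = (74.83 - 78.67) / 2.7686 = -3.84 / 2.7686 = -1.387
p-value = 0.1706

Since p-value > α = 0.1, we fail to reject H₀.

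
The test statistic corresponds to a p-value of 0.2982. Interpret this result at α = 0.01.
Since p = 0.2982 > α = 0.01, fail to reject H₀.
There is insufficient evidence to reject the null hypothesis; the result is not statistically significant at the 0.01 level.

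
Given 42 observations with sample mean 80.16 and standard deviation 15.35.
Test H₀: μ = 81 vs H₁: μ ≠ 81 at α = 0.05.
One-sample t-test:
H₀: μ = 81
H₁: μ ≠ 81
df = n - 1 = 41
t = (x̄ - μ₀) / (s/√n) = (80.16 - 81) / (15.35/√42) = -0.355
p-value = 0.7247

Since p-value > α = 0.05, we fail to reject H₀.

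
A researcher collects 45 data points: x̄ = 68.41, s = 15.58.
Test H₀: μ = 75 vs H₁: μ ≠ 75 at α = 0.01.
One-sample t-test:
H₀: μ = 75
H₁: μ ≠ 75
df = n - 1 = 44
t = (x̄ - μ₀) / (s/√n) = (68.41 - 75) / (15.58/√45) = -2.837
p-value = 0.0069

Since p-value < α = 0.01, we reject H₀.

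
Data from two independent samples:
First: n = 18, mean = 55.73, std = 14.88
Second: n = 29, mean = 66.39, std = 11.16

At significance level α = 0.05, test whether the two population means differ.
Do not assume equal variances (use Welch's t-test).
Welch's two-sample t-test:
H₀: μ₁ = μ₂
H₁: μ₁ ≠ μ₂
s₁²/n₁ = 14.88²/18 = 12.3008,  s₂²/n₂ = 11.16²/29 = 4.2947
SE = √(s₁²/n₁ + s₂²/n₂) = √(12.3008 + 4.2947) = 4.0738
df (Welch-Satterthwaite) = (s₁²/n₁ + s₂²/n₂)² / [(s₁²/n₁)²/(n₁-1) + (s₂²/n₂)²/(n₂-1)] ≈ 28.81
t = (x̄₁ - x̄₂) / SE = (55.73 - 66.39) / 4.0738 = -10.66 / 4.0738 = -2.617
p-value = 0.0140

Since p-value < α = 0.05, we reject H₀.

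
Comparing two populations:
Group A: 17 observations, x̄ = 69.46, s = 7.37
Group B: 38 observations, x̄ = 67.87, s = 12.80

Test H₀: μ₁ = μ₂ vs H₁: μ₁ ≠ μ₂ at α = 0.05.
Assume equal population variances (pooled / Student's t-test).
Student's two-sample t-test (equal variances):
H₀: μ₁ = μ₂
H₁: μ₁ ≠ μ₂
df = n₁ + n₂ - 2 = 53
Pooled variance s_p² = [(n₁-1)s₁² + (n₂-1)s₂²] / (n₁ + n₂ - 2) = [(16)(7.37²) + (37)(12.80²)] / 53 = 130.7764
SE = √(s_p²(1/n₁ + 1/n₂)) = √(130.7764 × (1/17 + 1/38)) = 3.3368
t = (x̄₁ - x̄₂) / SE = (69.46 - 67.87) / 3.3368 = 1.59 / 3.3368 = 0.477
p-value = 0.6357

Since p-value > α = 0.05, we fail to reject H₀.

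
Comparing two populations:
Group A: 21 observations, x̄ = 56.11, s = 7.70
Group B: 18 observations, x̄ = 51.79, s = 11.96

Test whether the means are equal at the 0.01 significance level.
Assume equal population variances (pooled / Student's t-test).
Student's two-sample t-test (equal variances):
H₀: μ₁ = μ₂
H₁: μ₁ ≠ μ₂
df = n₁ + n₂ - 2 = 37
Pooled variance s_p² = [(n₁-1)s₁² + (n₂-1)s₂²] / (n₁ + n₂ - 2) = [(20)(7.70²) + (17)(11.96²)] / 37 = 97.7705
SE = √(s_p²(1/n₁ + 1/n₂)) = √(97.7705 × (1/21 + 1/18)) = 3.1761
t = (x̄₁ - x̄₂) / SE = (56.11 - 51.79) / 3.1761 = 4.32 / 3.1761 = 1.360
p-value = 0.1820

Since p-value > α = 0.01, we fail to reject H₀.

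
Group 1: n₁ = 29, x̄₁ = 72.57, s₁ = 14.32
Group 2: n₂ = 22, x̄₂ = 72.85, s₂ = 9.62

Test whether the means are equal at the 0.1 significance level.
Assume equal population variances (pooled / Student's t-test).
Student's two-sample t-test (equal variances):
H₀: μ₁ = μ₂
H₁: μ₁ ≠ μ₂
df = n₁ + n₂ - 2 = 49
Pooled variance s_p² = [(n₁-1)s₁² + (n₂-1)s₂²] / (n₁ + n₂ - 2) = [(28)(14.32²) + (21)(9.62²)] / 49 = 156.8404
SE = √(s_p²(1/n₁ + 1/n₂)) = √(156.8404 × (1/29 + 1/22)) = 3.5408
t = (x̄₁ - x̄₂) / SE = (72.57 - 72.85) / 3.5408 = -0.28 / 3.5408 = -0.079
p-value = 0.9373

Since p-value > α = 0.1, we fail to reject H₀.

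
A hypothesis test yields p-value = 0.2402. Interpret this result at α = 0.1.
Since p = 0.2402 > α = 0.1, fail to reject H₀.
There is insufficient evidence to reject the null hypothesis; the result is not statistically significant at the 0.1 level.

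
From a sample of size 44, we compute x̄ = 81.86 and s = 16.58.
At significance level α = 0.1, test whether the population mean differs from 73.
One-sample t-test:
H₀: μ = 73
H₁: μ ≠ 73
df = n - 1 = 43
t = (x̄ - μ₀) / (s/√n) = (81.86 - 73) / (16.58/√44) = 3.545
p-value = 0.0010

Since p-value < α = 0.1, we reject H₀.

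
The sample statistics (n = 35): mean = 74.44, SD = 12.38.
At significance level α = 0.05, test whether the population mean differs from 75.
One-sample t-test:
H₀: μ = 75
H₁: μ ≠ 75
df = n - 1 = 34
t = (x̄ - μ₀) / (s/√n) = (74.44 - 75) / (12.38/√35) = -0.268
p-value = 0.7906

Since p-value > α = 0.05, we fail to reject H₀.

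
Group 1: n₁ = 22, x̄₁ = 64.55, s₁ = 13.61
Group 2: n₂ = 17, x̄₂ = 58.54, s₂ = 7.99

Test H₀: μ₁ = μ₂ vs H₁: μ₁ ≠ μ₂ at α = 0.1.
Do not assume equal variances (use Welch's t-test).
Welch's two-sample t-test:
H₀: μ₁ = μ₂
H₁: μ₁ ≠ μ₂
s₁²/n₁ = 13.61²/22 = 8.4196,  s₂²/n₂ = 7.99²/17 = 3.7553
SE = √(s₁²/n₁ + s₂²/n₂) = √(8.4196 + 3.7553) = 3.4893
df (Welch-Satterthwaite) = (s₁²/n₁ + s₂²/n₂)² / [(s₁²/n₁)²/(n₁-1) + (s₂²/n₂)²/(n₂-1)] ≈ 34.82
t = (x̄₁ - x̄₂) / SE = (64.55 - 58.54) / 3.4893 = 6.01 / 3.4893 = 1.722
p-value = 0.0939

Since p-value < α = 0.1, we reject H₀.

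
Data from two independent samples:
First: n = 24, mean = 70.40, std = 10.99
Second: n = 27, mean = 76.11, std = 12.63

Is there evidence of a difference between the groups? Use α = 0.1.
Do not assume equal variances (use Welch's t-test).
Welch's two-sample t-test:
H₀: μ₁ = μ₂
H₁: μ₁ ≠ μ₂
s₁²/n₁ = 10.99²/24 = 5.0325,  s₂²/n₂ = 12.63²/27 = 5.9080
SE = √(s₁²/n₁ + s₂²/n₂) = √(5.0325 + 5.9080) = 3.3076
df (Welch-Satterthwaite) = (s₁²/n₁ + s₂²/n₂)² / [(s₁²/n₁)²/(n₁-1) + (s₂²/n₂)²/(n₂-1)] ≈ 48.98
t = (x̄₁ - x̄₂) / SE = (70.40 - 76.11) / 3.3076 = -5.71 / 3.3076 = -1.726
p-value = 0.0906

Since p-value < α = 0.1, we reject H₀.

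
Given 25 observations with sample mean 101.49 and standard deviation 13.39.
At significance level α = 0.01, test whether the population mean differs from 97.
One-sample t-test:
H₀: μ = 97
H₁: μ ≠ 97
df = n - 1 = 24
t = (x̄ - μ₀) / (s/√n) = (101.49 - 97) / (13.39/√25) = 1.677
p-value = 0.1066

Since p-value > α = 0.01, we fail to reject H₀.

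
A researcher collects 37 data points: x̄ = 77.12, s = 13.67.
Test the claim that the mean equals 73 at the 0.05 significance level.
One-sample t-test:
H₀: μ = 73
H₁: μ ≠ 73
df = n - 1 = 36
t = (x̄ - μ₀) / (s/√n) = (77.12 - 73) / (13.67/√37) = 1.833
p-value = 0.0750

Since p-value > α = 0.05, we fail to reject H₀.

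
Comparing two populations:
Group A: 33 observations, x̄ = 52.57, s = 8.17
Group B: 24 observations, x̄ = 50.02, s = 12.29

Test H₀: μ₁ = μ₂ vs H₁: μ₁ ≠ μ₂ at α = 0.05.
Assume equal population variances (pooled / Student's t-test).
Student's two-sample t-test (equal variances):
H₀: μ₁ = μ₂
H₁: μ₁ ≠ μ₂
df = n₁ + n₂ - 2 = 55
Pooled variance s_p² = [(n₁-1)s₁² + (n₂-1)s₂²] / (n₁ + n₂ - 2) = [(32)(8.17²) + (23)(12.29²)] / 55 = 101.9996
SE = √(s_p²(1/n₁ + 1/n₂)) = √(101.9996 × (1/33 + 1/24)) = 2.7094
t = (x̄₁ - x̄₂) / SE = (52.57 - 50.02) / 2.7094 = 2.55 / 2.7094 = 0.941
p-value = 0.3507

Since p-value > α = 0.05, we fail to reject H₀.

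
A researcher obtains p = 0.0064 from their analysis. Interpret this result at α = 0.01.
Since p = 0.0064 < α = 0.01, reject H₀.
There is sufficient evidence to reject the null hypothesis; the result is statistically significant at the 0.01 level.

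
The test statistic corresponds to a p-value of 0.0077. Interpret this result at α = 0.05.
Since p = 0.0077 < α = 0.05, reject H₀.
There is sufficient evidence to reject the null hypothesis; the result is statistically significant at the 0.05 level.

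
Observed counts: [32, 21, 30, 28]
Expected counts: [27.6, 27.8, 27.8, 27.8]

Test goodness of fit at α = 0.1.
Chi-square goodness of fit test:
H₀: observed counts match expected distribution
H₁: observed counts differ from expected distribution
df = k - 1 = 3
χ² = Σ(O - E)²/E
   = (32 - 27.6)²/27.6 + (21 - 27.8)²/27.8 + (30 - 27.8)²/27.8 + (28 - 27.8)²/27.8
   = 0.701 + 1.663 + 0.174 + 0.001
   = 2.54
p-value = 0.4681

Since p-value > α = 0.1, we fail to reject H₀.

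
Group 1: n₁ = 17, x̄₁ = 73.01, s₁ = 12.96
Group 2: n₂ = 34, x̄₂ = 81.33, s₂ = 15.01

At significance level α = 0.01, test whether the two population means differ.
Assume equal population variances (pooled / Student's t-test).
Student's two-sample t-test (equal variances):
H₀: μ₁ = μ₂
H₁: μ₁ ≠ μ₂
df = n₁ + n₂ - 2 = 49
Pooled variance s_p² = [(n₁-1)s₁² + (n₂-1)s₂²] / (n₁ + n₂ - 2) = [(16)(12.96²) + (33)(15.01²)] / 49 = 206.5773
SE = √(s_p²(1/n₁ + 1/n₂)) = √(206.5773 × (1/17 + 1/34)) = 4.2694
t = (x̄₁ - x̄₂) / SE = (73.01 - 81.33) / 4.2694 = -8.32 / 4.2694 = -1.949
p-value = 0.0571

Since p-value > α = 0.01, we fail to reject H₀.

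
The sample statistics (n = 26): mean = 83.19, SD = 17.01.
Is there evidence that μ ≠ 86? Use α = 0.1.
One-sample t-test:
H₀: μ = 86
H₁: μ ≠ 86
df = n - 1 = 25
t = (x̄ - μ₀) / (s/√n) = (83.19 - 86) / (17.01/√26) = -0.842
p-value = 0.4076

Since p-value > α = 0.1, we fail to reject H₀.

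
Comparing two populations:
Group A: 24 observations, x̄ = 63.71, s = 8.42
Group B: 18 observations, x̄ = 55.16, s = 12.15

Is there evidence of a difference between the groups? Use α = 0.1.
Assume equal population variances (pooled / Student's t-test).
Student's two-sample t-test (equal variances):
H₀: μ₁ = μ₂
H₁: μ₁ ≠ μ₂
df = n₁ + n₂ - 2 = 40
Pooled variance s_p² = [(n₁-1)s₁² + (n₂-1)s₂²] / (n₁ + n₂ - 2) = [(23)(8.42²) + (17)(12.15²)] / 40 = 103.5050
SE = √(s_p²(1/n₁ + 1/n₂)) = √(103.5050 × (1/24 + 1/18)) = 3.1722
t = (x̄₁ - x̄₂) / SE = (63.71 - 55.16) / 3.1722 = 8.55 / 3.1722 = 2.695
p-value = 0.0102

Since p-value < α = 0.1, we reject H₀.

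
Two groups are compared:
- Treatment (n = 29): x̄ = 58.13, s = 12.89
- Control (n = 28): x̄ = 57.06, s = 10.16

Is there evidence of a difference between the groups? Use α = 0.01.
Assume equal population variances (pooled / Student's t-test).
Student's two-sample t-test (equal variances):
H₀: μ₁ = μ₂
H₁: μ₁ ≠ μ₂
df = n₁ + n₂ - 2 = 55
Pooled variance s_p² = [(n₁-1)s₁² + (n₂-1)s₂²] / (n₁ + n₂ - 2) = [(28)(12.89²) + (27)(10.16²)] / 55 = 135.2609
SE = √(s_p²(1/n₁ + 1/n₂)) = √(135.2609 × (1/29 + 1/28)) = 3.0814
t = (x̄₁ - x̄₂) / SE = (58.13 - 57.06) / 3.0814 = 1.07 / 3.0814 = 0.347
p-value = 0.7297

Since p-value > α = 0.01, we fail to reject H₀.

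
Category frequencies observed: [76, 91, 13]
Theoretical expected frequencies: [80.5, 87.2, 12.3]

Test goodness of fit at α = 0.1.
Chi-square goodness of fit test:
H₀: observed counts match expected distribution
H₁: observed counts differ from expected distribution
df = k - 1 = 2
χ² = Σ(O - E)²/E
   = (76 - 80.5)²/80.5 + (91 - 87.2)²/87.2 + (13 - 12.3)²/12.3
   = 0.252 + 0.166 + 0.040
   = 0.46
p-value = 0.7957

Since p-value > α = 0.1, we fail to reject H₀.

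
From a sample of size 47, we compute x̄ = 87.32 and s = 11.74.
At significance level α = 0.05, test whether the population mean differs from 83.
One-sample t-test:
H₀: μ = 83
H₁: μ ≠ 83
df = n - 1 = 46
t = (x̄ - μ₀) / (s/√n) = (87.32 - 83) / (11.74/√47) = 2.523
p-value = 0.0152

Since p-value < α = 0.05, we reject H₀.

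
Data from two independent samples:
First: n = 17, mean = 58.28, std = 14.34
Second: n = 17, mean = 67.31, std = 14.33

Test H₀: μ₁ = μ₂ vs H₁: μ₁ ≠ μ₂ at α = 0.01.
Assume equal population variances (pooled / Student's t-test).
Student's two-sample t-test (equal variances):
H₀: μ₁ = μ₂
H₁: μ₁ ≠ μ₂
df = n₁ + n₂ - 2 = 32
Pooled variance s_p² = [(n₁-1)s₁² + (n₂-1)s₂²] / (n₁ + n₂ - 2) = [(16)(14.34²) + (16)(14.33²)] / 32 = 205.4923
SE = √(s_p²(1/n₁ + 1/n₂)) = √(205.4923 × (1/17 + 1/17)) = 4.9169
t = (x̄₁ - x̄₂) / SE = (58.28 - 67.31) / 4.9169 = -9.03 / 4.9169 = -1.837
p-value = 0.0756

Since p-value > α = 0.01, we fail to reject H₀.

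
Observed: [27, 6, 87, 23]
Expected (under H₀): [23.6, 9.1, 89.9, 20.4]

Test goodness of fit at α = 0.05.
Chi-square goodness of fit test:
H₀: observed counts match expected distribution
H₁: observed counts differ from expected distribution
df = k - 1 = 3
χ² = Σ(O - E)²/E
   = (27 - 23.6)²/23.6 + (6 - 9.1)²/9.1 + (87 - 89.9)²/89.9 + (23 - 20.4)²/20.4
   = 0.490 + 1.056 + 0.094 + 0.331
   = 1.97
p-value = 0.5785

Since p-value > α = 0.05, we fail to reject H₀.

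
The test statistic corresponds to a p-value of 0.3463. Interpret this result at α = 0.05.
Since p = 0.3463 > α = 0.05, fail to reject H₀.
There is insufficient evidence to reject the null hypothesis; the result is not statistically significant at the 0.05 level.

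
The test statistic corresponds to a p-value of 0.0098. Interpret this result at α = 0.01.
Since p = 0.0098 < α = 0.01, reject H₀.
There is sufficient evidence to reject the null hypothesis; the result is statistically significant at the 0.01 level.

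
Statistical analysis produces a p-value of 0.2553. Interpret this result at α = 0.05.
Since p = 0.2553 > α = 0.05, fail to reject H₀.
There is insufficient evidence to reject the null hypothesis; the result is not statistically significant at the 0.05 level.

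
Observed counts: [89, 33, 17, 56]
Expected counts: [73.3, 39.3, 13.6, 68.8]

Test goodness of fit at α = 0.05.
Chi-square goodness of fit test:
H₀: observed counts match expected distribution
H₁: observed counts differ from expected distribution
df = k - 1 = 3
χ² = Σ(O - E)²/E
   = (89 - 73.3)²/73.3 + (33 - 39.3)²/39.3 + (17 - 13.6)²/13.6 + (56 - 68.8)²/68.8
   = 3.363 + 1.010 + 0.850 + 2.381
   = 7.60
p-value = 0.0549

Since p-value > α = 0.05, we fail to reject H₀.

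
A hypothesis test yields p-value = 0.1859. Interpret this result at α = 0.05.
Since p = 0.1859 > α = 0.05, fail to reject H₀.
There is insufficient evidence to reject the null hypothesis; the result is not statistically significant at the 0.05 level.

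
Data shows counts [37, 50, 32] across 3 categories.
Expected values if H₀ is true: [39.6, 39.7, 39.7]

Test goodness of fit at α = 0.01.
Chi-square goodness of fit test:
H₀: observed counts match expected distribution
H₁: observed counts differ from expected distribution
df = k - 1 = 2
χ² = Σ(O - E)²/E
   = (37 - 39.6)²/39.6 + (50 - 39.7)²/39.7 + (32 - 39.7)²/39.7
   = 0.171 + 2.672 + 1.493
   = 4.34
p-value = 0.1144

Since p-value > α = 0.01, we fail to reject H₀.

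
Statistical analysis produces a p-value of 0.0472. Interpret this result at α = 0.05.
Since p = 0.0472 < α = 0.05, reject H₀.
There is sufficient evidence to reject the null hypothesis; the result is statistically significant at the 0.05 level.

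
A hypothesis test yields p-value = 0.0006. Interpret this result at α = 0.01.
Since p = 0.0006 < α = 0.01, reject H₀.
There is sufficient evidence to reject the null hypothesis; the result is statistically significant at the 0.01 level.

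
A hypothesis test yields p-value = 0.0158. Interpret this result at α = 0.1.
Since p = 0.0158 < α = 0.1, reject H₀.
There is sufficient evidence to reject the null hypothesis; the result is statistically significant at the 0.1 level.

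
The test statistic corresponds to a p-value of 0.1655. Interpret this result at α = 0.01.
Since p = 0.1655 > α = 0.01, fail to reject H₀.
There is insufficient evidence to reject the null hypothesis; the result is not statistically significant at the 0.01 level.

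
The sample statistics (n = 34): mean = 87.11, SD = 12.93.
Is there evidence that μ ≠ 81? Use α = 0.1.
One-sample t-test:
H₀: μ = 81
H₁: μ ≠ 81
df = n - 1 = 33
t = (x̄ - μ₀) / (s/√n) = (87.11 - 81) / (12.93/√34) = 2.755
p-value = 0.0095

Since p-value < α = 0.1, we reject H₀.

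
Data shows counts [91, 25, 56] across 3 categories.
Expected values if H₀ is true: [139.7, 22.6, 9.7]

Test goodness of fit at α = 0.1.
Chi-square goodness of fit test:
H₀: observed counts match expected distribution
H₁: observed counts differ from expected distribution
df = k - 1 = 2
χ² = Σ(O - E)²/E
   = (91 - 139.7)²/139.7 + (25 - 22.6)²/22.6 + (56 - 9.7)²/9.7
   = 16.977 + 0.255 + 220.999
   = 238.23
p-value < 0.0001

Since p-value < α = 0.1, we reject H₀.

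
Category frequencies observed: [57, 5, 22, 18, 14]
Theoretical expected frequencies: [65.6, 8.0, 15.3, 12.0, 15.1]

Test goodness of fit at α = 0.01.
Chi-square goodness of fit test:
H₀: observed counts match expected distribution
H₁: observed counts differ from expected distribution
df = k - 1 = 4
χ² = Σ(O - E)²/E
   = (57 - 65.6)²/65.6 + (5 - 8.0)²/8.0 + (22 - 15.3)²/15.3 + (18 - 12.0)²/12.0 + (14 - 15.1)²/15.1
   = 1.127 + 1.125 + 2.934 + 3.000 + 0.080
   = 8.27
p-value = 0.0823

Since p-value > α = 0.01, we fail to reject H₀.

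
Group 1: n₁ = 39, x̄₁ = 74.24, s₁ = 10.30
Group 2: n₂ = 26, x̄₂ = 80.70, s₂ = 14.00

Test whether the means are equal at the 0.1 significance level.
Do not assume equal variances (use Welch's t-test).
Welch's two-sample t-test:
H₀: μ₁ = μ₂
H₁: μ₁ ≠ μ₂
s₁²/n₁ = 10.30²/39 = 2.7203,  s₂²/n₂ = 14.00²/26 = 7.5385
SE = √(s₁²/n₁ + s₂²/n₂) = √(2.7203 + 7.5385) = 3.2029
df (Welch-Satterthwaite) = (s₁²/n₁ + s₂²/n₂)² / [(s₁²/n₁)²/(n₁-1) + (s₂²/n₂)²/(n₂-1)] ≈ 42.64
t = (x̄₁ - x̄₂) / SE = (74.24 - 80.70) / 3.2029 = -6.46 / 3.2029 = -2.017
p-value = 0.0500

Since p-value < α = 0.1, we reject H₀.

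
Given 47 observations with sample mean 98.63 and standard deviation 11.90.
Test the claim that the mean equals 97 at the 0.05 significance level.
One-sample t-test:
H₀: μ = 97
H₁: μ ≠ 97
df = n - 1 = 46
t = (x̄ - μ₀) / (s/√n) = (98.63 - 97) / (11.90/√47) = 0.939
p-value = 0.3526

Since p-value > α = 0.05, we fail to reject H₀.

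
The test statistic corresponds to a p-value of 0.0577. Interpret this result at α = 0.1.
Since p = 0.0577 < α = 0.1, reject H₀.
There is sufficient evidence to reject the null hypothesis; the result is statistically significant at the 0.1 level.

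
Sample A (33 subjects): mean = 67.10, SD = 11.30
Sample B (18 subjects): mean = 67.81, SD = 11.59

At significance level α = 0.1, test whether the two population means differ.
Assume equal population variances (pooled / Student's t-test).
Student's two-sample t-test (equal variances):
H₀: μ₁ = μ₂
H₁: μ₁ ≠ μ₂
df = n₁ + n₂ - 2 = 49
Pooled variance s_p² = [(n₁-1)s₁² + (n₂-1)s₂²] / (n₁ + n₂ - 2) = [(32)(11.30²) + (17)(11.59²)] / 49 = 129.9930
SE = √(s_p²(1/n₁ + 1/n₂)) = √(129.9930 × (1/33 + 1/18)) = 3.3408
t = (x̄₁ - x̄₂) / SE = (67.10 - 67.81) / 3.3408 = -0.71 / 3.3408 = -0.213
p-value = 0.8326

Since p-value > α = 0.1, we fail to reject H₀.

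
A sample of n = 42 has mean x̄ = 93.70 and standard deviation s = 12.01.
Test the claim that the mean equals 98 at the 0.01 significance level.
One-sample t-test:
H₀: μ = 98
H₁: μ ≠ 98
df = n - 1 = 41
t = (x̄ - μ₀) / (s/√n) = (93.70 - 98) / (12.01/√42) = -2.320
p-value = 0.0254

Since p-value > α = 0.01, we fail to reject H₀.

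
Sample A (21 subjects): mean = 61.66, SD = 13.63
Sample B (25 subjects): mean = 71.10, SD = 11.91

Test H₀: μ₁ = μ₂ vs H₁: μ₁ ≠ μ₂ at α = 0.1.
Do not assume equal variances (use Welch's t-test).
Welch's two-sample t-test:
H₀: μ₁ = μ₂
H₁: μ₁ ≠ μ₂
s₁²/n₁ = 13.63²/21 = 8.8465,  s₂²/n₂ = 11.91²/25 = 5.6739
SE = √(s₁²/n₁ + s₂²/n₂) = √(8.8465 + 5.6739) = 3.8106
df (Welch-Satterthwaite) = (s₁²/n₁ + s₂²/n₂)² / [(s₁²/n₁)²/(n₁-1) + (s₂²/n₂)²/(n₂-1)] ≈ 40.13
t = (x̄₁ - x̄₂) / SE = (61.66 - 71.10) / 3.8106 = -9.44 / 3.8106 = -2.477
p-value = 0.0175

Since p-value < α = 0.1, we reject H₀.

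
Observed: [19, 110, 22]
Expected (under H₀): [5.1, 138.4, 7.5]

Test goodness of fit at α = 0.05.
Chi-square goodness of fit test:
H₀: observed counts match expected distribution
H₁: observed counts differ from expected distribution
df = k - 1 = 2
χ² = Σ(O - E)²/E
   = (19 - 5.1)²/5.1 + (110 - 138.4)²/138.4 + (22 - 7.5)²/7.5
   = 37.884 + 5.828 + 28.033
   = 71.75
p-value < 0.0001

Since p-value < α = 0.05, we reject H₀.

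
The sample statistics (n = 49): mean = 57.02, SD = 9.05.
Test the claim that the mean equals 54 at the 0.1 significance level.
One-sample t-test:
H₀: μ = 54
H₁: μ ≠ 54
df = n - 1 = 48
t = (x̄ - μ₀) / (s/√n) = (57.02 - 54) / (9.05/√49) = 2.336
p-value = 0.0237

Since p-value < α = 0.1, we reject H₀.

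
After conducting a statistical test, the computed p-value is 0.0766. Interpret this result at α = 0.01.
Since p = 0.0766 > α = 0.01, fail to reject H₀.
There is insufficient evidence to reject the null hypothesis; the result is not statistically significant at the 0.01 level.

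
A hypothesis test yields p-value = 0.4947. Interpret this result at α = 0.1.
Since p = 0.4947 > α = 0.1, fail to reject H₀.
There is insufficient evidence to reject the null hypothesis; the result is not statistically significant at the 0.1 level.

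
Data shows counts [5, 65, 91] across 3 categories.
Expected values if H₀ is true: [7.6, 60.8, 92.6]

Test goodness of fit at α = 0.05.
Chi-square goodness of fit test:
H₀: observed counts match expected distribution
H₁: observed counts differ from expected distribution
df = k - 1 = 2
χ² = Σ(O - E)²/E
   = (5 - 7.6)²/7.6 + (65 - 60.8)²/60.8 + (91 - 92.6)²/92.6
   = 0.889 + 0.290 + 0.028
   = 1.21
p-value = 0.5468

Since p-value > α = 0.05, we fail to reject H₀.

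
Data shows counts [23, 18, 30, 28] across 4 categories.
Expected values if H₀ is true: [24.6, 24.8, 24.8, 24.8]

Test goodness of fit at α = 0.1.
Chi-square goodness of fit test:
H₀: observed counts match expected distribution
H₁: observed counts differ from expected distribution
df = k - 1 = 3
χ² = Σ(O - E)²/E
   = (23 - 24.6)²/24.6 + (18 - 24.8)²/24.8 + (30 - 24.8)²/24.8 + (28 - 24.8)²/24.8
   = 0.104 + 1.865 + 1.090 + 0.413
   = 3.47
p-value = 0.3244

Since p-value > α = 0.1, we fail to reject H₀.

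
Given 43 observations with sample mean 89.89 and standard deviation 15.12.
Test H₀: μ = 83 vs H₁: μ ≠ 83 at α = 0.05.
One-sample t-test:
H₀: μ = 83
H₁: μ ≠ 83
df = n - 1 = 42
t = (x̄ - μ₀) / (s/√n) = (89.89 - 83) / (15.12/√43) = 2.988
p-value = 0.0047

Since p-value < α = 0.05, we reject H₀.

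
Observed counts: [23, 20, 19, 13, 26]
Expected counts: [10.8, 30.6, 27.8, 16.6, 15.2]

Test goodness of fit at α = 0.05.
Chi-square goodness of fit test:
H₀: observed counts match expected distribution
H₁: observed counts differ from expected distribution
df = k - 1 = 4
χ² = Σ(O - E)²/E
   = (23 - 10.8)²/10.8 + (20 - 30.6)²/30.6 + (19 - 27.8)²/27.8 + (13 - 16.6)²/16.6 + (26 - 15.2)²/15.2
   = 13.781 + 3.672 + 2.786 + 0.781 + 7.674
   = 28.69
p-value < 0.0001

Since p-value < α = 0.05, we reject H₀.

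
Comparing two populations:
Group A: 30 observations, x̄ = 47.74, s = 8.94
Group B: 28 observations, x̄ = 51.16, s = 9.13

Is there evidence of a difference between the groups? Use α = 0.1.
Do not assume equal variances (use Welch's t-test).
Welch's two-sample t-test:
H₀: μ₁ = μ₂
H₁: μ₁ ≠ μ₂
s₁²/n₁ = 8.94²/30 = 2.6641,  s₂²/n₂ = 9.13²/28 = 2.9770
SE = √(s₁²/n₁ + s₂²/n₂) = √(2.6641 + 2.9770) = 2.3751
df (Welch-Satterthwaite) = (s₁²/n₁ + s₂²/n₂)² / [(s₁²/n₁)²/(n₁-1) + (s₂²/n₂)²/(n₂-1)] ≈ 55.54
t = (x̄₁ - x̄₂) / SE = (47.74 - 51.16) / 2.3751 = -3.42 / 2.3751 = -1.440
p-value = 0.1555

Since p-value > α = 0.1, we fail to reject H₀.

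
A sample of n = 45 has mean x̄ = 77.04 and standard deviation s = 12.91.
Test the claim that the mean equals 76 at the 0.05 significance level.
One-sample t-test:
H₀: μ = 76
H₁: μ ≠ 76
df = n - 1 = 44
t = (x̄ - μ₀) / (s/√n) = (77.04 - 76) / (12.91/√45) = 0.540
p-value = 0.5916

Since p-value > α = 0.05, we fail to reject H₀.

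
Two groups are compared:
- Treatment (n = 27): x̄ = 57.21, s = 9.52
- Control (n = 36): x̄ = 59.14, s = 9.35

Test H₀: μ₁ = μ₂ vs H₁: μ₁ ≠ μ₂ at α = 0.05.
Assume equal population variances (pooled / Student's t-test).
Student's two-sample t-test (equal variances):
H₀: μ₁ = μ₂
H₁: μ₁ ≠ μ₂
df = n₁ + n₂ - 2 = 61
Pooled variance s_p² = [(n₁-1)s₁² + (n₂-1)s₂²] / (n₁ + n₂ - 2) = [(26)(9.52²) + (35)(9.35²)] / 61 = 88.7898
SE = √(s_p²(1/n₁ + 1/n₂)) = √(88.7898 × (1/27 + 1/36)) = 2.3989
t = (x̄₁ - x̄₂) / SE = (57.21 - 59.14) / 2.3989 = -1.93 / 2.3989 = -0.805
p-value = 0.4242

Since p-value > α = 0.05, we fail to reject H₀.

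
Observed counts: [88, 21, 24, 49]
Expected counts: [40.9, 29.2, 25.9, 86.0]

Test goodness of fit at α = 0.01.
Chi-square goodness of fit test:
H₀: observed counts match expected distribution
H₁: observed counts differ from expected distribution
df = k - 1 = 3
χ² = Σ(O - E)²/E
   = (88 - 40.9)²/40.9 + (21 - 29.2)²/29.2 + (24 - 25.9)²/25.9 + (49 - 86.0)²/86.0
   = 54.240 + 2.303 + 0.139 + 15.919
   = 72.60
p-value < 0.0001

Since p-value < α = 0.01, we reject H₀.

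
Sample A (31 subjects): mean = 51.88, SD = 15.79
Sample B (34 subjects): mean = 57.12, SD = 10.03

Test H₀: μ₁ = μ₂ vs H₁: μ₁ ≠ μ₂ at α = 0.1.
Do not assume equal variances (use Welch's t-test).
Welch's two-sample t-test:
H₀: μ₁ = μ₂
H₁: μ₁ ≠ μ₂
s₁²/n₁ = 15.79²/31 = 8.0427,  s₂²/n₂ = 10.03²/34 = 2.9588
SE = √(s₁²/n₁ + s₂²/n₂) = √(8.0427 + 2.9588) = 3.3169
df (Welch-Satterthwaite) = (s₁²/n₁ + s₂²/n₂)² / [(s₁²/n₁)²/(n₁-1) + (s₂²/n₂)²/(n₂-1)] ≈ 49.98
t = (x̄₁ - x̄₂) / SE = (51.88 - 57.12) / 3.3169 = -5.24 / 3.3169 = -1.580
p-value = 0.1205

Since p-value > α = 0.1, we fail to reject H₀.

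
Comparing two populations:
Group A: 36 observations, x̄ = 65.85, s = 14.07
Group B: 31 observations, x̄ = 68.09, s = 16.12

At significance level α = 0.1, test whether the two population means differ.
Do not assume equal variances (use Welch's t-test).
Welch's two-sample t-test:
H₀: μ₁ = μ₂
H₁: μ₁ ≠ μ₂
s₁²/n₁ = 14.07²/36 = 5.4990,  s₂²/n₂ = 16.12²/31 = 8.3824
SE = √(s₁²/n₁ + s₂²/n₂) = √(5.4990 + 8.3824) = 3.7258
df (Welch-Satterthwaite) = (s₁²/n₁ + s₂²/n₂)² / [(s₁²/n₁)²/(n₁-1) + (s₂²/n₂)²/(n₂-1)] ≈ 60.10
t = (x̄₁ - x̄₂) / SE = (65.85 - 68.09) / 3.7258 = -2.24 / 3.7258 = -0.601
p-value = 0.5500

Since p-value > α = 0.1, we fail to reject H₀.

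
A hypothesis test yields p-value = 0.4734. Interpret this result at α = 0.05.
Since p = 0.4734 > α = 0.05, fail to reject H₀.
There is insufficient evidence to reject the null hypothesis; the result is not statistically significant at the 0.05 level.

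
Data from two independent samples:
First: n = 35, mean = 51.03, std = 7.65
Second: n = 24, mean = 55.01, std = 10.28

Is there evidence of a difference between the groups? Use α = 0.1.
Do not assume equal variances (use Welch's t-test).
Welch's two-sample t-test:
H₀: μ₁ = μ₂
H₁: μ₁ ≠ μ₂
s₁²/n₁ = 7.65²/35 = 1.6721,  s₂²/n₂ = 10.28²/24 = 4.4033
SE = √(s₁²/n₁ + s₂²/n₂) = √(1.6721 + 4.4033) = 2.4648
df (Welch-Satterthwaite) = (s₁²/n₁ + s₂²/n₂)² / [(s₁²/n₁)²/(n₁-1) + (s₂²/n₂)²/(n₂-1)] ≈ 39.89
t = (x̄₁ - x̄₂) / SE = (51.03 - 55.01) / 2.4648 = -3.98 / 2.4648 = -1.615
p-value = 0.1143

Since p-value > α = 0.1, we fail to reject H₀.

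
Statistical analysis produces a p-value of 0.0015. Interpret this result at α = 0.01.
Since p = 0.0015 < α = 0.01, reject H₀.
There is sufficient evidence to reject the null hypothesis; the result is statistically significant at the 0.01 level.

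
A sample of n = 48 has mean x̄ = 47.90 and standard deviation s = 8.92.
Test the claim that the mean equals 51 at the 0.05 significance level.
One-sample t-test:
H₀: μ = 51
H₁: μ ≠ 51
df = n - 1 = 47
t = (x̄ - μ₀) / (s/√n) = (47.90 - 51) / (8.92/√48) = -2.408
p-value = 0.0200

Since p-value < α = 0.05, we reject H₀.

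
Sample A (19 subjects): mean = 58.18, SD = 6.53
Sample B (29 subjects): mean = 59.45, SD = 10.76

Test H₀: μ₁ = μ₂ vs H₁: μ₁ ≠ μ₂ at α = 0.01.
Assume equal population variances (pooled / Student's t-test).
Student's two-sample t-test (equal variances):
H₀: μ₁ = μ₂
H₁: μ₁ ≠ μ₂
df = n₁ + n₂ - 2 = 46
Pooled variance s_p² = [(n₁-1)s₁² + (n₂-1)s₂²] / (n₁ + n₂ - 2) = [(18)(6.53²) + (28)(10.76²)] / 46 = 87.1589
SE = √(s_p²(1/n₁ + 1/n₂)) = √(87.1589 × (1/19 + 1/29)) = 2.7555
t = (x̄₁ - x̄₂) / SE = (58.18 - 59.45) / 2.7555 = -1.27 / 2.7555 = -0.461
p-value = 0.6470

Since p-value > α = 0.01, we fail to reject H₀.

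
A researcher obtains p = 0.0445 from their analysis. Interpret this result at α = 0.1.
Since p = 0.0445 < α = 0.1, reject H₀.
There is sufficient evidence to reject the null hypothesis; the result is statistically significant at the 0.1 level.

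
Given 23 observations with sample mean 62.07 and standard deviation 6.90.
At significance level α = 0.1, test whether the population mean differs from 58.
One-sample t-test:
H₀: μ = 58
H₁: μ ≠ 58
df = n - 1 = 22
t = (x̄ - μ₀) / (s/√n) = (62.07 - 58) / (6.90/√23) = 2.829
p-value = 0.0098

Since p-value < α = 0.1, we reject H₀.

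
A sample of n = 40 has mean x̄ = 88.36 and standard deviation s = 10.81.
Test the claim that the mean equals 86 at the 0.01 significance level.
One-sample t-test:
H₀: μ = 86
H₁: μ ≠ 86
df = n - 1 = 39
t = (x̄ - μ₀) / (s/√n) = (88.36 - 86) / (10.81/√40) = 1.381
p-value = 0.1752

Since p-value > α = 0.01, we fail to reject H₀.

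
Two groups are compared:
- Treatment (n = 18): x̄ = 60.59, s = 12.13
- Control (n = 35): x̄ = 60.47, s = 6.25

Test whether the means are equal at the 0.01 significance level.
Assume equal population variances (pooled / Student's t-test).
Student's two-sample t-test (equal variances):
H₀: μ₁ = μ₂
H₁: μ₁ ≠ μ₂
df = n₁ + n₂ - 2 = 51
Pooled variance s_p² = [(n₁-1)s₁² + (n₂-1)s₂²] / (n₁ + n₂ - 2) = [(17)(12.13²) + (34)(6.25²)] / 51 = 75.0873
SE = √(s_p²(1/n₁ + 1/n₂)) = √(75.0873 × (1/18 + 1/35)) = 2.5133
t = (x̄₁ - x̄₂) / SE = (60.59 - 60.47) / 2.5133 = 0.12 / 2.5133 = 0.048
p-value = 0.9621

Since p-value > α = 0.01, we fail to reject H₀.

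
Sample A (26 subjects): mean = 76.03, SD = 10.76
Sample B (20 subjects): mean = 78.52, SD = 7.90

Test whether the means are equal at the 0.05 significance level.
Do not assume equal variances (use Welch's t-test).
Welch's two-sample t-test:
H₀: μ₁ = μ₂
H₁: μ₁ ≠ μ₂
s₁²/n₁ = 10.76²/26 = 4.4530,  s₂²/n₂ = 7.90²/20 = 3.1205
SE = √(s₁²/n₁ + s₂²/n₂) = √(4.4530 + 3.1205) = 2.7520
df (Welch-Satterthwaite) = (s₁²/n₁ + s₂²/n₂)² / [(s₁²/n₁)²/(n₁-1) + (s₂²/n₂)²/(n₂-1)] ≈ 43.93
t = (x̄₁ - x̄₂) / SE = (76.03 - 78.52) / 2.7520 = -2.49 / 2.7520 = -0.905
p-value = 0.3705

Since p-value > α = 0.05, we fail to reject H₀.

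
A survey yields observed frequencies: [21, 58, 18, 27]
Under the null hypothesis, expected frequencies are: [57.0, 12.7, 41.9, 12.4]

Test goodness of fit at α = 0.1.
Chi-square goodness of fit test:
H₀: observed counts match expected distribution
H₁: observed counts differ from expected distribution
df = k - 1 = 3
χ² = Σ(O - E)²/E
   = (21 - 57.0)²/57.0 + (58 - 12.7)²/12.7 + (18 - 41.9)²/41.9 + (27 - 12.4)²/12.4
   = 22.737 + 161.582 + 13.633 + 17.190
   = 215.14
p-value < 0.0001

Since p-value < α = 0.1, we reject H₀.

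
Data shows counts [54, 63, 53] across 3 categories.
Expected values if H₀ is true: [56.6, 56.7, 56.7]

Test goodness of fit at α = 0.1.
Chi-square goodness of fit test:
H₀: observed counts match expected distribution
H₁: observed counts differ from expected distribution
df = k - 1 = 2
χ² = Σ(O - E)²/E
   = (54 - 56.6)²/56.6 + (63 - 56.7)²/56.7 + (53 - 56.7)²/56.7
   = 0.119 + 0.700 + 0.241
   = 1.06
p-value = 0.5883

Since p-value > α = 0.1, we fail to reject H₀.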